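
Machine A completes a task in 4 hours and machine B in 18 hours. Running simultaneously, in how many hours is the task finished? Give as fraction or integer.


Rate of A = 1/4 job per hour
Rate of B = 1/18 job per hour
Combined rate = 1/4 + 1/18
Find common denominator: (18 + 4)/(4*18) = 22/72
Combined rate = 11/36 job per hour
Time together = 1 / (11/36) = 36/11 hours

36/11


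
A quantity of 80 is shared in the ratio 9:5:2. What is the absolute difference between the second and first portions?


Total parts = 9 + 5 + 2 = 16
Value per part = 80 / 16 = 5
Shares: 9*5=45, 5*5=25, 2*5=10
Second share = 25, first share = 45
Difference = |25 - 45| = 20

20


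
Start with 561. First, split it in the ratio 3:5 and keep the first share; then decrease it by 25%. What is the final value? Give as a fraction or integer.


Start with 561.
Step 1: Split 3:5, first share = 561 * 3/8 = 1683/8
Step 2: Decrease by 25%: 1683/8 * 75/100 = 5049/32
Final result = 5049/32

5049/32


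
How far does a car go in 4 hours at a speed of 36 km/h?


Using distance = speed * time
Speed = 36 km/h
Time = 4 hours
Distance = 36 * 4
= 144 km

144


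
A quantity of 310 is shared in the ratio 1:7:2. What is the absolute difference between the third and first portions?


Total parts = 1 + 7 + 2 = 10
Value per part = 310 / 10 = 31
Shares: 1*31=31, 7*31=217, 2*31=62
Third share = 62, first share = 31
Difference = |62 - 31| = 31

31


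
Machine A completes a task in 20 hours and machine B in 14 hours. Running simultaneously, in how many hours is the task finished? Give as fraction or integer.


Rate of A = 1/20 job per hour
Rate of B = 1/14 job per hour
Combined rate = 1/20 + 1/14
Find common denominator: (14 + 20)/(20*14) = 34/280
Combined rate = 17/140 job per hour
Time together = 1 / (17/140) = 140/17 hours

140/17


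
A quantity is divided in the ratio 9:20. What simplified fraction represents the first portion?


Total parts = 9 + 20 = 29
First part fraction = 9/29
Simplify: 9/29 = 9/29

9/29


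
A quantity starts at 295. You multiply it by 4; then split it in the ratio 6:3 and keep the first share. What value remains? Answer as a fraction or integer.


Start with 295.
Step 1: Multiply by 4: 295 * 4 = 1180
Step 2: Split 6:3, first share = 1180 * 6/9 = 2360/3
Final result = 2360/3

2360/3


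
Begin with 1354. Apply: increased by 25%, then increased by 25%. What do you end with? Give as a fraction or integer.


Start: 1354
Step 1: increase by 25% => multiply by 125/100
  1354 * 125/100 = 3385/2
Step 2: increase by 25% => multiply by 125/100
  3385/2 * 125/100 = 16925/8
Final value = 16925/8

16925/8


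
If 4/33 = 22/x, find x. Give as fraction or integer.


Setting up: 4/33 = 22/x
Cross multiply: 4 * x = 33 * 22
4x = 726
x = 726/4
x = 363/2

363/2


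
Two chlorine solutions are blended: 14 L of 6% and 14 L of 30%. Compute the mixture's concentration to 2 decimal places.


Solute in mixture 1 = 6% of 14 L = 14*6/100 = 21/25 L
Solute in mixture 2 = 30% of 14 L = 14*30/100 = 21/5 L
Total solute = 21/25 + 21/5 = 126/25 L
Total volume = 14 + 14 = 28 L
Final concentration = 126/25/28 * 100 = 18.00%

18.00


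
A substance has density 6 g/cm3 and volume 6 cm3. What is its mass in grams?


Using mass = density * volume
Density = 6 g/cm3
Volume = 6 cm3
Mass = 6 * 6
= 36 g

36


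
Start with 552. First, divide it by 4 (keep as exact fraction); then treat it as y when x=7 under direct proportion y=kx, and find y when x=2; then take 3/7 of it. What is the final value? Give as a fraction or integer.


Start with 552.
Step 1: Divide by 4: 552 / 4 = 138
Step 2: Direct prop: k = (138)/7; new y = k*2 = 138*2/7 = 276/7
Step 3: Take 3/7: 276/7 * 3/7 = 828/49
Final result = 828/49

828/49


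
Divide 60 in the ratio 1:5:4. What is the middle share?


Ratio = 1:5:4
Total parts = 1 + 5 + 4 = 10
Value per part = 60 / 10 = 6
First share = 1 * 6 = 6
Middle share = 5 * 6 = 30
Third share = 4 * 6 = 24

30


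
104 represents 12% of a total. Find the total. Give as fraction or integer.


Given: 104 is 12% of the whole
Set up: 104 = 12/100 * whole
whole = 104 * 100 / 12
whole = 10400 / 12
whole = 2600/3

2600/3


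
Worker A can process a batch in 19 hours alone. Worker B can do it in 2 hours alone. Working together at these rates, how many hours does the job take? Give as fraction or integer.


Rate of A = 1/19 job per hour
Rate of B = 1/2 job per hour
Combined rate = 1/19 + 1/2
Find common denominator: (2 + 19)/(19*2) = 21/38
Combined rate = 21/38 job per hour
Time together = 1 / (21/38) = 38/21 hours

38/21


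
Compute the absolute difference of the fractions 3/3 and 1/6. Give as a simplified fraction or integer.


Simplify: 3/3 = 1 and 1/6 = 1/6
Find common denominator: LCD = 6
Convert: 6/6 and 1/6
Difference = |6 - 1|/6 = 5/6
Simplified = 5/6

5/6


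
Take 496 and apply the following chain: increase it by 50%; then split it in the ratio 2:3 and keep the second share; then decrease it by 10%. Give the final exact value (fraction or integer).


Start with 496.
Step 1: Increase by 50%: 496 * 150/100 = 744
Step 2: Split 2:3, second share = 744 * 3/5 = 2232/5
Step 3: Decrease by 10%: 2232/5 * 90/100 = 10044/25
Final result = 10044/25

10044/25


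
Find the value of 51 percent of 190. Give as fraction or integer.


Compute 51% of 190
Convert percentage: 51% = 51/100
Multiply: 190 * 51/100
= 9690/100
= 969/10

969/10


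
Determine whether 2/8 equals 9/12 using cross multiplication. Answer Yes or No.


Cross multiply to check 2/8 = 9/12
Left cross product: 2 * 12 = 24
Right cross product: 8 * 9 = 72
24 != 72
Not equal, so proportions differ => No

No


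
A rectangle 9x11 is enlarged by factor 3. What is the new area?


Original dimensions: 9 x 11
Enlargement factor = 3
New width = 9 * 3 = 27
New height = 11 * 3 = 33
New area = 27 * 33 = 891

891


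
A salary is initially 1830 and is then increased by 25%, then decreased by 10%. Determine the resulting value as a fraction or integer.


Start: 1830
Step 1: increase by 25% => multiply by 125/100
  1830 * 125/100 = 4575/2
Step 2: decrease by 10% => multiply by 90/100
  4575/2 * 90/100 = 8235/4
Final value = 8235/4

8235/4


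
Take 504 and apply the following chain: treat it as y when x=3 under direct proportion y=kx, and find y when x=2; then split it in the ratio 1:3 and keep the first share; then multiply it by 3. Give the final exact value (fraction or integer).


Start with 504.
Step 1: Direct prop: k = (504)/3; new y = k*2 = 504*2/3 = 336
Step 2: Split 1:3, first share = 336 * 1/4 = 84
Step 3: Multiply by 3: 84 * 3 = 252
Final result = 252

252


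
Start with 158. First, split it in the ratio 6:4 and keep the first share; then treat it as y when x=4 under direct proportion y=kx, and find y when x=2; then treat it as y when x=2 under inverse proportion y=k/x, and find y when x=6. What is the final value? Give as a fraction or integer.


Start with 158.
Step 1: Split 6:4, first share = 158 * 6/10 = 474/5
Step 2: Direct prop: k = (474/5)/4; new y = k*2 = 474/5*2/4 = 237/5
Step 3: Inverse prop: k = (237/5)*2; new y = k/6 = 237/5*2/6 = 79/5
Final result = 79/5

79/5


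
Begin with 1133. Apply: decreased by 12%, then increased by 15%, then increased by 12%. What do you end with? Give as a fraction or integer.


Start: 1133
Step 1: decrease by 12% => multiply by 88/100
  1133 * 88/100 = 24926/25
Step 2: increase by 15% => multiply by 115/100
  24926/25 * 115/100 = 286649/250
Step 3: increase by 12% => multiply by 112/100
  286649/250 * 112/100 = 4013086/3125
Final value = 4013086/3125

4013086/3125


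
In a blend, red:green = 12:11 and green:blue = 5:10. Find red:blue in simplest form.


Given a:b = 12:11 and b:c = 5:10
Make b consistent. Multiply first ratio by 5: a:b = 60:55
Multiply second ratio by 11: b:c = 55:110
Now b = 55 in both, so a:b:c = 60:55:110
Therefore a:c = 60:110
Simplify by GCD: a:c = 6:11

6:11


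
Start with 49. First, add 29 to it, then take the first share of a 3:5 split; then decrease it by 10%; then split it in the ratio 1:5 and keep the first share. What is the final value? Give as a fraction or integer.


Start with 49.
Step 1: Add 29: 49+29=78; split 3:5 first = 78*3/8 = 117/4
Step 2: Decrease by 10%: 117/4 * 90/100 = 1053/40
Step 3: Split 1:5, first share = 1053/40 * 1/6 = 351/80
Final result = 351/80

351/80


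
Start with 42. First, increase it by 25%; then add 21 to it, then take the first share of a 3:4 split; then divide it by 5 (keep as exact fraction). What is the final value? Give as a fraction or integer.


Start with 42.
Step 1: Increase by 25%: 42 * 125/100 = 105/2
Step 2: Add 21: 105/2+21=147/2; split 3:4 first = 147/2*3/7 = 63/2
Step 3: Divide by 5: 63/2 / 5 = 63/10
Final result = 63/10

63/10


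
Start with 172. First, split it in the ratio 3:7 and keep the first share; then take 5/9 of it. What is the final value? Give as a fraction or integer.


Start with 172.
Step 1: Split 3:7, first share = 172 * 3/10 = 258/5
Step 2: Take 5/9: 258/5 * 5/9 = 86/3
Final result = 86/3

86/3


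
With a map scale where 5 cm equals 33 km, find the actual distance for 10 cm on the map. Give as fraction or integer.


Map scale: 5 cm = 33 km
Measured distance on map = 10 cm
Set up proportion: 10 * 33 / 5
= 330 / 5
= 66 km

66


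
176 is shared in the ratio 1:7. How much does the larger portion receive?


Total parts = 1 + 7 = 8
Value per part = 176 / 8 = 22
First share = 1 * 22 = 22
Second share = 7 * 22 = 154
Larger share = 154

154


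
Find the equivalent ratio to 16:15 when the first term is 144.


Original ratio: 16:15
First term target: 144
Scale factor = 144 / 16 = 9
Multiply second term: 15 * 9 = 135
Equivalent ratio = 144:135

144:135


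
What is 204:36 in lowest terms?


Find GCD(204, 36)
GCD = 12
Divide both by 12: 204/12 = 17, 36/12 = 3
Simplified ratio = 17:3

17:3


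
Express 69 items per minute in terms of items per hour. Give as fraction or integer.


Converting from per minute to per hour
Rate = 69 items per minute
Multiply by 60: 69 * 60
= 4140 items per hour

4140


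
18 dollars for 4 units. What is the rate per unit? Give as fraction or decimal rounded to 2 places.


Total dollars = 18
Number of units = 4
Unit rate = 18 / 4
= 4.50 dollars per unit

4.50


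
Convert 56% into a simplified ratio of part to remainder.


Part = 56%, Remainder = 44%
Ratio = 56:44
GCD(56, 44) = 4
Simplify: 14:11 = 14:11

14:11


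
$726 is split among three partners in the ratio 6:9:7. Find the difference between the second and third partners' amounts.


Total parts = 6 + 9 + 7 = 22
Value per part = 726 / 22 = 33
Shares: 6*33=198, 9*33=297, 7*33=231
Second share = 297, third share = 231
Difference = |297 - 231| = 66

66


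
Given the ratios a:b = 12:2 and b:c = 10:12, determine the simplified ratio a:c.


Given a:b = 12:2 and b:c = 10:12
Make b consistent. Multiply first ratio by 10: a:b = 120:20
Multiply second ratio by 2: b:c = 20:24
Now b = 20 in both, so a:b:c = 120:20:24
Therefore a:c = 120:24
Simplify by GCD: a:c = 5:1

5:1


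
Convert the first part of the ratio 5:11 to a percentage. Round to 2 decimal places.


Total parts = 5 + 11 = 16
First part fraction = 5/16
Percentage = (5/16) * 100
= 0.3125 * 100
= 31.25%

31.25


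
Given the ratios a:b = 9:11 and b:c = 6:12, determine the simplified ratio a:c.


Given a:b = 9:11 and b:c = 6:12
Make b consistent. Multiply first ratio by 6: a:b = 54:66
Multiply second ratio by 11: b:c = 66:132
Now b = 66 in both, so a:b:c = 54:66:132
Therefore a:c = 54:132
Simplify by GCD: a:c = 9:22

9:22


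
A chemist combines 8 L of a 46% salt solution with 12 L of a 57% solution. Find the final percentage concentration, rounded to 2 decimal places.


Solute in mixture 1 = 46% of 8 L = 8*46/100 = 92/25 L
Solute in mixture 2 = 57% of 12 L = 12*57/100 = 171/25 L
Total solute = 92/25 + 171/25 = 263/25 L
Total volume = 8 + 12 = 20 L
Final concentration = 263/25/20 * 100 = 52.60%

52.60


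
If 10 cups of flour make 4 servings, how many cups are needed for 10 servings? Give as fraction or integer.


Original: 10 cups for 4 servings
Target servings = 10
Scaling factor = 10/4
New amount = 10 * 10/4
= 100/4
= 25 cups

25


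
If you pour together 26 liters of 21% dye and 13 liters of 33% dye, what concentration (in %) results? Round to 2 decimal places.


Solute in mixture 1 = 21% of 26 L = 26*21/100 = 273/50 L
Solute in mixture 2 = 33% of 13 L = 13*33/100 = 429/100 L
Total solute = 273/50 + 429/100 = 39/4 L
Total volume = 26 + 13 = 39 L
Final concentration = 39/4/39 * 100 = 25.00%

25.00


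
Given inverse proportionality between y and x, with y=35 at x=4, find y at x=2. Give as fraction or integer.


Inverse proportion: y = k/x
Find k: k = 4 * 35 = 140
Compute y at x=2: y = 140/2
y = 70

70


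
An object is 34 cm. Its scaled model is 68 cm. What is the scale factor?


Original length = 34 cm
Scaled length = 68 cm
Scale factor = 68 / 34
= 2

2


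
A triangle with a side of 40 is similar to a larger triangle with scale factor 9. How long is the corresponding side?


Similar triangles have proportional sides
Scale factor = 9
Smaller side = 40
Corresponding larger side = 40 * 9
= 360

360


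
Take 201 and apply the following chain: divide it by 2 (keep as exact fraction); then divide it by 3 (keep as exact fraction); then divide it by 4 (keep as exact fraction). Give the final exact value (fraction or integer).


Start with 201.
Step 1: Divide by 2: 201 / 2 = 201/2
Step 2: Divide by 3: 201/2 / 3 = 67/2
Step 3: Divide by 4: 67/2 / 4 = 67/8
Final result = 67/8

67/8


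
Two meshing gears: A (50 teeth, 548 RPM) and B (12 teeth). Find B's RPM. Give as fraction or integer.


Gear ratio: teeth_A * RPM_A = teeth_B * RPM_B
50 * 548 = 12 * RPM_B
27400 = 12 * RPM_B
RPM_B = 27400 / 12
RPM_B = 6850/3

6850/3


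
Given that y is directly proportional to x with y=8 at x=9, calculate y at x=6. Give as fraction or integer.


Direct proportion: y = kx
Find k: k = 8/9 = 8/9
Compute y at x=6: y = 8/9 * 6
y = 16/3

16/3


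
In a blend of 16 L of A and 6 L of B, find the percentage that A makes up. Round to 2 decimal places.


Volume of A = 16 L
Volume of B = 6 L
Total volume = 16 + 6 = 22 L
Percentage of A = (16/22) * 100
= 72.73%

72.73


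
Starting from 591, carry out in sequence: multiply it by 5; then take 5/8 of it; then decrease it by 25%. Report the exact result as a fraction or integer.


Start with 591.
Step 1: Multiply by 5: 591 * 5 = 2955
Step 2: Take 5/8: 2955 * 5/8 = 14775/8
Step 3: Decrease by 25%: 14775/8 * 75/100 = 44325/32
Final result = 44325/32

44325/32


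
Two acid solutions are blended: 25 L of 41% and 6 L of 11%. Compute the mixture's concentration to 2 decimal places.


Solute in mixture 1 = 41% of 25 L = 25*41/100 = 41/4 L
Solute in mixture 2 = 11% of 6 L = 6*11/100 = 33/50 L
Total solute = 41/4 + 33/50 = 1091/100 L
Total volume = 25 + 6 = 31 L
Final concentration = 1091/100/31 * 100 = 35.19%

35.19


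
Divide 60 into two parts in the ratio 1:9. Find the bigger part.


Total parts = 1 + 9 = 10
Value per part = 60 / 10 = 6
First share = 1 * 6 = 6
Second share = 9 * 6 = 54
Larger share = 54

54


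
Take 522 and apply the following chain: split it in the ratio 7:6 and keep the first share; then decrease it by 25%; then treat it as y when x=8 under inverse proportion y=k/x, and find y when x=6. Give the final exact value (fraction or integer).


Start with 522.
Step 1: Split 7:6, first share = 522 * 7/13 = 3654/13
Step 2: Decrease by 25%: 3654/13 * 75/100 = 5481/26
Step 3: Inverse prop: k = (5481/26)*8; new y = k/6 = 5481/26*8/6 = 3654/13
Final result = 3654/13

3654/13


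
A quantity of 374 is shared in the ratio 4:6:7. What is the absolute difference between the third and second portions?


Total parts = 4 + 6 + 7 = 17
Value per part = 374 / 17 = 22
Shares: 4*22=88, 6*22=132, 7*22=154
Third share = 154, second share = 132
Difference = |154 - 132| = 22

22


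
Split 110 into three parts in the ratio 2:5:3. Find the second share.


Ratio = 2:5:3
Total parts = 2 + 5 + 3 = 10
Value per part = 110 / 10 = 11
First share = 2 * 11 = 22
Middle share = 5 * 11 = 55
Third share = 3 * 11 = 33

55


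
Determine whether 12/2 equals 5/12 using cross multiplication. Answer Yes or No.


Cross multiply to check 12/2 = 5/12
Left cross product: 12 * 12 = 144
Right cross product: 2 * 5 = 10
144 != 10
Not equal, so proportions differ => No

No


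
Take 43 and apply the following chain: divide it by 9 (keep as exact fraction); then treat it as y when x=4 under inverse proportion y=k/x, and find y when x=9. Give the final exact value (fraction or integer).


Start with 43.
Step 1: Divide by 9: 43 / 9 = 43/9
Step 2: Inverse prop: k = (43/9)*4; new y = k/9 = 43/9*4/9 = 172/81
Final result = 172/81

172/81


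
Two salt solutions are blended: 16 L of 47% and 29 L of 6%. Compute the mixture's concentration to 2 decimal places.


Solute in mixture 1 = 47% of 16 L = 16*47/100 = 188/25 L
Solute in mixture 2 = 6% of 29 L = 29*6/100 = 87/50 L
Total solute = 188/25 + 87/50 = 463/50 L
Total volume = 16 + 29 = 45 L
Final concentration = 463/50/45 * 100 = 20.58%

20.58


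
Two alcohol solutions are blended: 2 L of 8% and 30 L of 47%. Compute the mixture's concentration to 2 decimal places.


Solute in mixture 1 = 8% of 2 L = 2*8/100 = 4/25 L
Solute in mixture 2 = 47% of 30 L = 30*47/100 = 141/10 L
Total solute = 4/25 + 141/10 = 713/50 L
Total volume = 2 + 30 = 32 L
Final concentration = 713/50/32 * 100 = 44.56%

44.56


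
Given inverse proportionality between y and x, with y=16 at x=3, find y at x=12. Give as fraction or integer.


Inverse proportion: y = k/x
Find k: k = 3 * 16 = 48
Compute y at x=12: y = 48/12
y = 4

4


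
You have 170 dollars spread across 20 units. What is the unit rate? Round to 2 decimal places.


Total dollars = 170
Number of units = 20
Unit rate = 170 / 20
= 8.50 dollars per unit

8.50


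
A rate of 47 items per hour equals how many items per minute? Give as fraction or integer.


Converting from per hour to per minute
Rate = 47 items per hour
Divide by 60: 47/60
= 47/60 items per minute

47/60


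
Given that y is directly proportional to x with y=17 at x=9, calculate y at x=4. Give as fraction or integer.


Direct proportion: y = kx
Find k: k = 17/9 = 17/9
Compute y at x=4: y = 17/9 * 4
y = 68/9

68/9


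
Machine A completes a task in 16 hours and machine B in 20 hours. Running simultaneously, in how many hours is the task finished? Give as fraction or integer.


Rate of A = 1/16 job per hour
Rate of B = 1/20 job per hour
Combined rate = 1/16 + 1/20
Find common denominator: (20 + 16)/(16*20) = 36/320
Combined rate = 9/80 job per hour
Time together = 1 / (9/80) = 80/9 hours

80/9


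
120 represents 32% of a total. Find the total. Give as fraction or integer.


Given: 120 is 32% of the whole
Set up: 120 = 32/100 * whole
whole = 120 * 100 / 32
whole = 12000 / 32
whole = 375

375


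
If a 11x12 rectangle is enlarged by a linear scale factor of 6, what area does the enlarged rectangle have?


Original dimensions: 11 x 12
Enlargement factor = 6
New width = 11 * 6 = 66
New height = 12 * 6 = 72
New area = 66 * 72 = 4752

4752


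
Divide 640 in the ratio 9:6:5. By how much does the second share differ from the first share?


Total parts = 9 + 6 + 5 = 20
Value per part = 640 / 20 = 32
Shares: 9*32=288, 6*32=192, 5*32=160
Second share = 192, first share = 288
Difference = |192 - 288| = 96

96


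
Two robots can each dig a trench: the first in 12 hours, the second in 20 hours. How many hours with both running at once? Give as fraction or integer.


Rate of A = 1/12 job per hour
Rate of B = 1/20 job per hour
Combined rate = 1/12 + 1/20
Find common denominator: (20 + 12)/(12*20) = 32/240
Combined rate = 2/15 job per hour
Time together = 1 / (2/15) = 15/2 hours

15/2


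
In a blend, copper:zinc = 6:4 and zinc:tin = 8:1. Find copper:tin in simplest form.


Given a:b = 6:4 and b:c = 8:1
Make b consistent. Multiply first ratio by 8: a:b = 48:32
Multiply second ratio by 4: b:c = 32:4
Now b = 32 in both, so a:b:c = 48:32:4
Therefore a:c = 48:4
Simplify by GCD: a:c = 12:1

12:1


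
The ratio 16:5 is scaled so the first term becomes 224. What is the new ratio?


Original ratio: 16:5
First term target: 224
Scale factor = 224 / 16 = 14
Multiply second term: 5 * 14 = 70
Equivalent ratio = 224:70

224:70


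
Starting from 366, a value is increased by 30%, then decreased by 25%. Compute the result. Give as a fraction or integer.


Start: 366
Step 1: increase by 30% => multiply by 130/100
  366 * 130/100 = 2379/5
Step 2: decrease by 25% => multiply by 75/100
  2379/5 * 75/100 = 7137/20
Final value = 7137/20

7137/20


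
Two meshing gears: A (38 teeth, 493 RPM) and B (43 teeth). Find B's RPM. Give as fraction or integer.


Gear ratio: teeth_A * RPM_A = teeth_B * RPM_B
38 * 493 = 43 * RPM_B
18734 = 43 * RPM_B
RPM_B = 18734 / 43
RPM_B = 18734/43

18734/43


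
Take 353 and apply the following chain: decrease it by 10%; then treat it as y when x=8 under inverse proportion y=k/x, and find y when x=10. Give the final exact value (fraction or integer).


Start with 353.
Step 1: Decrease by 10%: 353 * 90/100 = 3177/10
Step 2: Inverse prop: k = (3177/10)*8; new y = k/10 = 3177/10*8/10 = 6354/25
Final result = 6354/25

6354/25


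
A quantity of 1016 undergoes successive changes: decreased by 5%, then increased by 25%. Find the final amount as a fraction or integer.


Start: 1016
Step 1: decrease by 5% => multiply by 95/100
  1016 * 95/100 = 4826/5
Step 2: increase by 25% => multiply by 125/100
  4826/5 * 125/100 = 2413/2
Final value = 2413/2

2413/2


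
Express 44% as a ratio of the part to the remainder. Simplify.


Part = 44%, Remainder = 56%
Ratio = 44:56
GCD(44, 56) = 4
Simplify: 11:14 = 11:14

11:14


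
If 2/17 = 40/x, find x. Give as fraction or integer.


Setting up: 2/17 = 40/x
Cross multiply: 2 * x = 17 * 40
2x = 680
x = 680/2
x = 340

340


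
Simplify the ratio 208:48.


Find GCD(208, 48)
GCD = 16
Divide both by 16: 208/16 = 13, 48/16 = 3
Simplified ratio = 13:3

13:3


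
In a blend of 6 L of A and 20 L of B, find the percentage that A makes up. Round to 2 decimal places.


Volume of A = 6 L
Volume of B = 20 L
Total volume = 6 + 20 = 26 L
Percentage of A = (6/26) * 100
= 23.08%

23.08


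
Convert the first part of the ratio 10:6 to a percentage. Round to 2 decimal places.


Total parts = 10 + 6 = 16
First part fraction = 10/16
Percentage = (10/16) * 100
= 0.625 * 100
= 62.50%

62.50


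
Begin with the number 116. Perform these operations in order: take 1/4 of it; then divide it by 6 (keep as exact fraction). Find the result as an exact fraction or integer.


Start with 116.
Step 1: Take 1/4: 116 * 1/4 = 29
Step 2: Divide by 6: 29 / 6 = 29/6
Final result = 29/6

29/6


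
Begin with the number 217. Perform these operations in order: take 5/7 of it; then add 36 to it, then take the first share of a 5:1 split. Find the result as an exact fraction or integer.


Start with 217.
Step 1: Take 5/7: 217 * 5/7 = 155
Step 2: Add 36: 155+36=191; split 5:1 first = 191*5/6 = 955/6
Final result = 955/6

955/6


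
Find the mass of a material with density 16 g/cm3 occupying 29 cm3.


Using mass = density * volume
Density = 16 g/cm3
Volume = 29 cm3
Mass = 16 * 29
= 464 g

464


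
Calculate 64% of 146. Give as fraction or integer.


Compute 64% of 146
Convert percentage: 64% = 64/100
Multiply: 146 * 64/100
= 9344/100
= 2336/25

2336/25


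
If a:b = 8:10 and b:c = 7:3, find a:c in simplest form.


Given a:b = 8:10 and b:c = 7:3
Make b consistent. Multiply first ratio by 7: a:b = 56:70
Multiply second ratio by 10: b:c = 70:30
Now b = 70 in both, so a:b:c = 56:70:30
Therefore a:c = 56:30
Simplify by GCD: a:c = 28:15

28:15


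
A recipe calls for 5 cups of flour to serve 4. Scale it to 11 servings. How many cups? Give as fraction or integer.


Original: 5 cups for 4 servings
Target servings = 11
Scaling factor = 11/4
New amount = 5 * 11/4
= 55/4
= 55/4 cups

55/4


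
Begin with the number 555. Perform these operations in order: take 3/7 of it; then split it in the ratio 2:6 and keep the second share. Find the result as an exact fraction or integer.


Start with 555.
Step 1: Take 3/7: 555 * 3/7 = 1665/7
Step 2: Split 2:6, second share = 1665/7 * 6/8 = 4995/28
Final result = 4995/28

4995/28


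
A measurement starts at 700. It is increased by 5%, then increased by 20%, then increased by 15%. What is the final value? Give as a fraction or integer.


Start: 700
Step 1: increase by 5% => multiply by 105/100
  700 * 105/100 = 735
Step 2: increase by 20% => multiply by 120/100
  735 * 120/100 = 882
Step 3: increase by 15% => multiply by 115/100
  882 * 115/100 = 10143/10
Final value = 10143/10

10143/10


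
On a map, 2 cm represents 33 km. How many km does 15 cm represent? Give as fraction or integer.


Map scale: 2 cm = 33 km
Measured distance on map = 15 cm
Set up proportion: 15 * 33 / 2
= 495 / 2
= 495/2 km

495/2


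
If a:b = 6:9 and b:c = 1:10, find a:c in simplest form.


Given a:b = 6:9 and b:c = 1:10
Make b consistent. Multiply first ratio by 1: a:b = 6:9
Multiply second ratio by 9: b:c = 9:90
Now b = 9 in both, so a:b:c = 6:9:90
Therefore a:c = 6:90
Simplify by GCD: a:c = 1:15

1:15


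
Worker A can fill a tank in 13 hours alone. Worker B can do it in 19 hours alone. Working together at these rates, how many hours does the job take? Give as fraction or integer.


Rate of A = 1/13 job per hour
Rate of B = 1/19 job per hour
Combined rate = 1/13 + 1/19
Find common denominator: (19 + 13)/(13*19) = 32/247
Combined rate = 32/247 job per hour
Time together = 1 / (32/247) = 247/32 hours

247/32


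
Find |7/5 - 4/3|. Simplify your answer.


Simplify: 7/5 = 7/5 and 4/3 = 4/3
Find common denominator: LCD = 15
Convert: 21/15 and 20/15
Difference = |21 - 20|/15 = 1/15
Simplified = 1/15

1/15


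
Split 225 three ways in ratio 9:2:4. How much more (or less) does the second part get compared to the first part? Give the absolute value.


Total parts = 9 + 2 + 4 = 15
Value per part = 225 / 15 = 15
Shares: 9*15=135, 2*15=30, 4*15=60
Second share = 30, first share = 135
Difference = |30 - 135| = 105

105


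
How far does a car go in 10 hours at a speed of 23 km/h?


Using distance = speed * time
Speed = 23 km/h
Time = 10 hours
Distance = 23 * 10
= 230 km

230


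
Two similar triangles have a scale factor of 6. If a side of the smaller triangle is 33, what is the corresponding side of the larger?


Similar triangles have proportional sides
Scale factor = 6
Smaller side = 33
Corresponding larger side = 33 * 6
= 198

198


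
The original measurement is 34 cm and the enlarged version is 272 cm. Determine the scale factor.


Original length = 34 cm
Scaled length = 272 cm
Scale factor = 272 / 34
= 8

8


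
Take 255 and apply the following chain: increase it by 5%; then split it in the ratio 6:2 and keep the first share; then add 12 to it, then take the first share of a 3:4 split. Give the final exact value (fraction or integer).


Start with 255.
Step 1: Increase by 5%: 255 * 105/100 = 1071/4
Step 2: Split 6:2, first share = 1071/4 * 6/8 = 3213/16
Step 3: Add 12: 3213/16+12=3405/16; split 3:4 first = 3405/16*3/7 = 10215/112
Final result = 10215/112

10215/112


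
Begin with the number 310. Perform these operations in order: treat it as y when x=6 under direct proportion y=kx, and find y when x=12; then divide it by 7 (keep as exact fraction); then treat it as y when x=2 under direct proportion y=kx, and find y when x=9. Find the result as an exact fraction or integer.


Start with 310.
Step 1: Direct prop: k = (310)/6; new y = k*12 = 310*12/6 = 620
Step 2: Divide by 7: 620 / 7 = 620/7
Step 3: Direct prop: k = (620/7)/2; new y = k*9 = 620/7*9/2 = 2790/7
Final result = 2790/7

2790/7


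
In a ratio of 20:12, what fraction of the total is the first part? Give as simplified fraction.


Total parts = 20 + 12 = 32
First part fraction = 20/32
Simplify: 20/32 = 5/8

5/8


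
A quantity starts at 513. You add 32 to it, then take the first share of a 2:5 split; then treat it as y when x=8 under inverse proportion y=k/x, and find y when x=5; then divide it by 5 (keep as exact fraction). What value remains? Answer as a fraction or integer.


Start with 513.
Step 1: Add 32: 513+32=545; split 2:5 first = 545*2/7 = 1090/7
Step 2: Inverse prop: k = (1090/7)*8; new y = k/5 = 1090/7*8/5 = 1744/7
Step 3: Divide by 5: 1744/7 / 5 = 1744/35
Final result = 1744/35

1744/35


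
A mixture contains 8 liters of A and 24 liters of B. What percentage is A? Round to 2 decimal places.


Volume of A = 8 L
Volume of B = 24 L
Total volume = 8 + 24 = 32 L
Percentage of A = (8/32) * 100
= 25.00%

25.00


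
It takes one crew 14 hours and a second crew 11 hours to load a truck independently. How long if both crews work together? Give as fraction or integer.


Rate of A = 1/14 job per hour
Rate of B = 1/11 job per hour
Combined rate = 1/14 + 1/11
Find common denominator: (11 + 14)/(14*11) = 25/154
Combined rate = 25/154 job per hour
Time together = 1 / (25/154) = 154/25 hours

154/25


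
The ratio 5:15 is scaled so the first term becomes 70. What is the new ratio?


Original ratio: 5:15
First term target: 70
Scale factor = 70 / 5 = 14
Multiply second term: 15 * 14 = 210
Equivalent ratio = 70:210

70:210


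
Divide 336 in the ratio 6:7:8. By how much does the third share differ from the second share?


Total parts = 6 + 7 + 8 = 21
Value per part = 336 / 21 = 16
Shares: 6*16=96, 7*16=112, 8*16=128
Third share = 128, second share = 112
Difference = |128 - 112| = 16

16


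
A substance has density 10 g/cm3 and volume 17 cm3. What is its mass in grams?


Using mass = density * volume
Density = 10 g/cm3
Volume = 17 cm3
Mass = 10 * 17
= 170 g

170


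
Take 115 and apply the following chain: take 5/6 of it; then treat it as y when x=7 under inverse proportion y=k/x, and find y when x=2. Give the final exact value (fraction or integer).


Start with 115.
Step 1: Take 5/6: 115 * 5/6 = 575/6
Step 2: Inverse prop: k = (575/6)*7; new y = k/2 = 575/6*7/2 = 4025/12
Final result = 4025/12

4025/12


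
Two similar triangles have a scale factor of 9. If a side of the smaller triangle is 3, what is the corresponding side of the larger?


Similar triangles have proportional sides
Scale factor = 9
Smaller side = 3
Corresponding larger side = 3 * 9
= 27

27


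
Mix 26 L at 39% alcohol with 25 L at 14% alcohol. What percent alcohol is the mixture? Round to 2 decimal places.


Solute in mixture 1 = 39% of 26 L = 26*39/100 = 507/50 L
Solute in mixture 2 = 14% of 25 L = 25*14/100 = 7/2 L
Total solute = 507/50 + 7/2 = 341/25 L
Total volume = 26 + 25 = 51 L
Final concentration = 341/25/51 * 100 = 26.75%

26.75


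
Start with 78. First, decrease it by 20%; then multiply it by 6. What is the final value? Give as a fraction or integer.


Start with 78.
Step 1: Decrease by 20%: 78 * 80/100 = 312/5
Step 2: Multiply by 6: 312/5 * 6 = 1872/5
Final result = 1872/5

1872/5


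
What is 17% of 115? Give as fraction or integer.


Compute 17% of 115
Convert percentage: 17% = 17/100
Multiply: 115 * 17/100
= 1955/100
= 391/20

391/20


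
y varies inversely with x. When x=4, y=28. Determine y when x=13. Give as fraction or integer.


Inverse proportion: y = k/x
Find k: k = 4 * 28 = 112
Compute y at x=13: y = 112/13
y = 112/13

112/13


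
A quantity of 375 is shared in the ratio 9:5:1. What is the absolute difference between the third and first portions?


Total parts = 9 + 5 + 1 = 15
Value per part = 375 / 15 = 25
Shares: 9*25=225, 5*25=125, 1*25=25
Third share = 25, first share = 225
Difference = |25 - 225| = 200

200


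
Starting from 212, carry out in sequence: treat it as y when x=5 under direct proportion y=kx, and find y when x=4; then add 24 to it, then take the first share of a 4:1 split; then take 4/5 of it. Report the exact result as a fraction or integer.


Start with 212.
Step 1: Direct prop: k = (212)/5; new y = k*4 = 212*4/5 = 848/5
Step 2: Add 24: 848/5+24=968/5; split 4:1 first = 968/5*4/5 = 3872/25
Step 3: Take 4/5: 3872/25 * 4/5 = 15488/125
Final result = 15488/125

15488/125


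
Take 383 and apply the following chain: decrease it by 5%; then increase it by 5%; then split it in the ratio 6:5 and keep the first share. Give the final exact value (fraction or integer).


Start with 383.
Step 1: Decrease by 5%: 383 * 95/100 = 7277/20
Step 2: Increase by 5%: 7277/20 * 105/100 = 152817/400
Step 3: Split 6:5, first share = 152817/400 * 6/11 = 458451/2200
Final result = 458451/2200

458451/2200


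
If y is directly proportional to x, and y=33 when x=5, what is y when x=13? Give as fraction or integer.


Direct proportion: y = kx
Find k: k = 33/5 = 33/5
Compute y at x=13: y = 33/5 * 13
y = 429/5

429/5


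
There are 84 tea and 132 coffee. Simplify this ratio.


Find GCD(84, 132)
GCD = 12
Divide both by 12: 84/12 = 7, 132/12 = 11
Simplified ratio = 7:11

7:11


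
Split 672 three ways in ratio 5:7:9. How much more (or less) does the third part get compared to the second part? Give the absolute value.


Total parts = 5 + 7 + 9 = 21
Value per part = 672 / 21 = 32
Shares: 5*32=160, 7*32=224, 9*32=288
Third share = 288, second share = 224
Difference = |288 - 224| = 64

64


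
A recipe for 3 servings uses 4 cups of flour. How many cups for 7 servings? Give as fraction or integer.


Original: 4 cups for 3 servings
Target servings = 7
Scaling factor = 7/3
New amount = 4 * 7/3
= 28/3
= 28/3 cups

28/3


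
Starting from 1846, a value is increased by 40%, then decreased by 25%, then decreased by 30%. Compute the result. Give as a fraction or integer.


Start: 1846
Step 1: increase by 40% => multiply by 140/100
  1846 * 140/100 = 12922/5
Step 2: decrease by 25% => multiply by 75/100
  12922/5 * 75/100 = 19383/10
Step 3: decrease by 30% => multiply by 70/100
  19383/10 * 70/100 = 135681/100
Final value = 135681/100

135681/100


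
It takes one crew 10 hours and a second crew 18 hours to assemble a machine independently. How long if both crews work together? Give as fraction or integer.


Rate of A = 1/10 job per hour
Rate of B = 1/18 job per hour
Combined rate = 1/10 + 1/18
Find common denominator: (18 + 10)/(10*18) = 28/180
Combined rate = 7/45 job per hour
Time together = 1 / (7/45) = 45/7 hours

45/7


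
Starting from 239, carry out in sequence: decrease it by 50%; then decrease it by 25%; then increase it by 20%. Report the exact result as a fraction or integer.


Start with 239.
Step 1: Decrease by 50%: 239 * 50/100 = 239/2
Step 2: Decrease by 25%: 239/2 * 75/100 = 717/8
Step 3: Increase by 20%: 717/8 * 120/100 = 2151/20
Final result = 2151/20

2151/20


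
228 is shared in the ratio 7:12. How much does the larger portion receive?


Total parts = 7 + 12 = 19
Value per part = 228 / 19 = 12
First share = 7 * 12 = 84
Second share = 12 * 12 = 144
Larger share = 144

144


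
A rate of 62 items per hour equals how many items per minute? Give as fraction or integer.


Converting from per hour to per minute
Rate = 62 items per hour
Divide by 60: 62/60
= 31/30 items per minute

31/30


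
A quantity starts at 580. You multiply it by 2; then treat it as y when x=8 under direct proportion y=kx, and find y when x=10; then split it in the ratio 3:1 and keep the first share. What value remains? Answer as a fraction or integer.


Start with 580.
Step 1: Multiply by 2: 580 * 2 = 1160
Step 2: Direct prop: k = (1160)/8; new y = k*10 = 1160*10/8 = 1450
Step 3: Split 3:1, first share = 1450 * 3/4 = 2175/2
Final result = 2175/2

2175/2


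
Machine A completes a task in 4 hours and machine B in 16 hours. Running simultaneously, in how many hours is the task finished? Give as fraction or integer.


Rate of A = 1/4 job per hour
Rate of B = 1/16 job per hour
Combined rate = 1/4 + 1/16
Find common denominator: (16 + 4)/(4*16) = 20/64
Combined rate = 5/16 job per hour
Time together = 1 / (5/16) = 16/5 hours

16/5


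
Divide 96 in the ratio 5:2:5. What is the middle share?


Ratio = 5:2:5
Total parts = 5 + 2 + 5 = 12
Value per part = 96 / 12 = 8
First share = 5 * 8 = 40
Middle share = 2 * 8 = 16
Third share = 5 * 8 = 40

16


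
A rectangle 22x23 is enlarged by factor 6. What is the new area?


Original dimensions: 22 x 23
Enlargement factor = 6
New width = 22 * 6 = 132
New height = 23 * 6 = 138
New area = 132 * 138 = 18216

18216


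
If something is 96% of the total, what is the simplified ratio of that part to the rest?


Part = 96%, Remainder = 4%
Ratio = 96:4
GCD(96, 4) = 4
Simplify: 24:1 = 24:1

24:1


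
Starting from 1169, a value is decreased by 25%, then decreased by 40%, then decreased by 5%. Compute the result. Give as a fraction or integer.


Start: 1169
Step 1: decrease by 25% => multiply by 75/100
  1169 * 75/100 = 3507/4
Step 2: decrease by 40% => multiply by 60/100
  3507/4 * 60/100 = 10521/20
Step 3: decrease by 5% => multiply by 95/100
  10521/20 * 95/100 = 199899/400
Final value = 199899/400

199899/400


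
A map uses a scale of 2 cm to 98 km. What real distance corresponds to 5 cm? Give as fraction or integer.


Map scale: 2 cm = 98 km
Measured distance on map = 5 cm
Set up proportion: 5 * 98 / 2
= 490 / 2
= 245 km

245


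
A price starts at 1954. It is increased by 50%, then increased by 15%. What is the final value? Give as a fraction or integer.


Start: 1954
Step 1: increase by 50% => multiply by 150/100
  1954 * 150/100 = 2931
Step 2: increase by 15% => multiply by 115/100
  2931 * 115/100 = 67413/20
Final value = 67413/20

67413/20


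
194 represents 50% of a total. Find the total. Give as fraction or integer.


Given: 194 is 50% of the whole
Set up: 194 = 50/100 * whole
whole = 194 * 100 / 50
whole = 19400 / 50
whole = 388

388


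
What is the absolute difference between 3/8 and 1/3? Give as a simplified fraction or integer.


Simplify: 3/8 = 3/8 and 1/3 = 1/3
Find common denominator: LCD = 24
Convert: 9/24 and 8/24
Difference = |9 - 8|/24 = 1/24
Simplified = 1/24

1/24


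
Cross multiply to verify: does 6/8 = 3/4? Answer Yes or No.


Cross multiply to check 6/8 = 3/4
Left cross product: 6 * 4 = 24
Right cross product: 8 * 3 = 24
24 = 24
Equal, so proportions match => Yes

Yes


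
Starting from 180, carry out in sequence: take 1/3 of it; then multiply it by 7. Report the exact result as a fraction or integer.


Start with 180.
Step 1: Take 1/3: 180 * 1/3 = 60
Step 2: Multiply by 7: 60 * 7 = 420
Final result = 420

420


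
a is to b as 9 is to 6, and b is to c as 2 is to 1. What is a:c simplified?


Given a:b = 9:6 and b:c = 2:1
Make b consistent. Multiply first ratio by 2: a:b = 18:12
Multiply second ratio by 6: b:c = 12:6
Now b = 12 in both, so a:b:c = 18:12:6
Therefore a:c = 18:6
Simplify by GCD: a:c = 3:1

3:1


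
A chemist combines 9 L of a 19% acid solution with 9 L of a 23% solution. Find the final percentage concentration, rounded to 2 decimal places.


Solute in mixture 1 = 19% of 9 L = 9*19/100 = 171/100 L
Solute in mixture 2 = 23% of 9 L = 9*23/100 = 207/100 L
Total solute = 171/100 + 207/100 = 189/50 L
Total volume = 9 + 9 = 18 L
Final concentration = 189/50/18 * 100 = 21.00%

21.00


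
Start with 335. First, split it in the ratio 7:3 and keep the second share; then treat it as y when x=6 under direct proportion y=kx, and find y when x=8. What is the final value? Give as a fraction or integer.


Start with 335.
Step 1: Split 7:3, second share = 335 * 3/10 = 201/2
Step 2: Direct prop: k = (201/2)/6; new y = k*8 = 201/2*8/6 = 134
Final result = 134

134
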